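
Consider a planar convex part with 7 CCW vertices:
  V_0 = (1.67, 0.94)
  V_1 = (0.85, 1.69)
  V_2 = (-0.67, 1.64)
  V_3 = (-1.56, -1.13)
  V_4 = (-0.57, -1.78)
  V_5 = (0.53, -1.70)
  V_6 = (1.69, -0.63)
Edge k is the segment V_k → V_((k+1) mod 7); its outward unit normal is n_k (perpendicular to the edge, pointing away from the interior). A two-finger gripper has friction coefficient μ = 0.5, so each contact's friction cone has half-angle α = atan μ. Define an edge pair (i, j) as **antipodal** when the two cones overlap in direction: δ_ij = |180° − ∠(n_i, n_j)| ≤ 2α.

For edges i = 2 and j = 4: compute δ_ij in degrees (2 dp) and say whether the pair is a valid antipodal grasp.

δ = 68.03°, invalid

α = atan 0.5 = 26.57°;  2α = 53.13°
edge 2: e_2 = (-0.89, -2.77);  n_2 = (-0.9521, +0.3059)
edge 4: e_4 = (+1.10, +0.08);  n_4 = (+0.0725, -0.9974)
∠(n_2, n_4) = 111.97°
δ = |180° − 111.97°| = 68.03°
68.03° > 2α = 53.13°  →  invalid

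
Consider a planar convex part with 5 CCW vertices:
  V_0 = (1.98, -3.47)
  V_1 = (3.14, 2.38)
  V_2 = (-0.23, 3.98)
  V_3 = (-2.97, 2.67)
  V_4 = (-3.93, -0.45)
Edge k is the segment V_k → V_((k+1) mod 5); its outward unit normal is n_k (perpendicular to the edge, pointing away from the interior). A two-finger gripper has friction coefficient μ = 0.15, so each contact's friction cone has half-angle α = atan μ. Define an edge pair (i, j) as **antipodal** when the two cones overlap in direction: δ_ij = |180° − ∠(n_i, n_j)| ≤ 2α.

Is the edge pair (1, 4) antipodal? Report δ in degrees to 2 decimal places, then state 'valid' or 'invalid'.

δ = 1.67°, valid

α = atan 0.15 = 8.53°;  2α = 17.06°
edge 1: e_1 = (-3.37, +1.60);  n_1 = (+0.4289, +0.9034)
edge 4: e_4 = (+5.91, -3.02);  n_4 = (-0.4550, -0.8905)
∠(n_1, n_4) = 178.33°
δ = |180° − 178.33°| = 1.67°
1.67° ≤ 2α = 17.06°  →  valid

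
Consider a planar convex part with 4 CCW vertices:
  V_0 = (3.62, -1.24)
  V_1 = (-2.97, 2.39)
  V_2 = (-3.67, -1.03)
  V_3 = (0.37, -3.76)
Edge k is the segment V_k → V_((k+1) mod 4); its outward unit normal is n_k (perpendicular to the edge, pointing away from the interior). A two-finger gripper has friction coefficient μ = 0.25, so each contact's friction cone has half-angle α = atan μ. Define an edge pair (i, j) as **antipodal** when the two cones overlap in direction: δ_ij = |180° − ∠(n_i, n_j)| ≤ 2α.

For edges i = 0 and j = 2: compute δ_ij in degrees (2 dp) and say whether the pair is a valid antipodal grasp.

α = atan 0.25 = 14.04°;  2α = 28.07°
edge 0: e_0 = (-6.59, +3.63);  n_0 = (+0.4825, +0.8759)
edge 2: e_2 = (+4.04, -2.73);  n_2 = (-0.5599, -0.8286)
∠(n_0, n_2) = 174.80°
δ = |180° − 174.80°| = 5.20°
5.20° ≤ 2α = 28.07°  →  valid

δ = 5.20°, valid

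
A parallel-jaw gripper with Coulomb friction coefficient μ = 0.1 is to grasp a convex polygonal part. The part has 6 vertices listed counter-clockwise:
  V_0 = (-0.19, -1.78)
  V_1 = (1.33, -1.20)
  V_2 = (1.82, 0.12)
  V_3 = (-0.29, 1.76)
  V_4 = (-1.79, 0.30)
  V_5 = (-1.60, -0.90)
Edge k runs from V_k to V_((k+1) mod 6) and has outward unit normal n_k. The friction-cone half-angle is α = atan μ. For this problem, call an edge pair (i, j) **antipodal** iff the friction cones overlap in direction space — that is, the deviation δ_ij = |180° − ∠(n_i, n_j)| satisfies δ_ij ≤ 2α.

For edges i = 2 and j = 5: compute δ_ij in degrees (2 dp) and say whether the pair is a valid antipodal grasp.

δ = 5.89°, valid

α = atan 0.1 = 5.71°;  2α = 11.42°
edge 2: e_2 = (-2.11, +1.64);  n_2 = (+0.6137, +0.7896)
edge 5: e_5 = (+1.41, -0.88);  n_5 = (-0.5295, -0.8483)
∠(n_2, n_5) = 174.11°
δ = |180° − 174.11°| = 5.89°
5.89° ≤ 2α = 11.42°  →  valid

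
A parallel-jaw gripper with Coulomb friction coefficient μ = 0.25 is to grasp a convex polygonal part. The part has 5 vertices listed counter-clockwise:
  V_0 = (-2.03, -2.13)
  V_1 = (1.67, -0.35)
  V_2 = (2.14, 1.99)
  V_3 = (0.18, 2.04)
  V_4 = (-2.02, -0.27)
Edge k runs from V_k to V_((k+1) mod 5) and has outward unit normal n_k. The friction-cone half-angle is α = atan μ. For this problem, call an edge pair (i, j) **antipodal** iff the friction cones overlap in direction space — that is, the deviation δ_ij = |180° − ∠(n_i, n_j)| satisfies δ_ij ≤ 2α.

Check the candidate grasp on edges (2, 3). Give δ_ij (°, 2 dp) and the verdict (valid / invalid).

α = atan 0.25 = 14.04°;  2α = 28.07°
edge 2: e_2 = (-1.96, +0.05);  n_2 = (+0.0255, +0.9997)
edge 3: e_3 = (-2.20, -2.31);  n_3 = (-0.7241, +0.6897)
∠(n_2, n_3) = 47.86°
δ = |180° − 47.86°| = 132.14°
132.14° > 2α = 28.07°  →  invalid

δ = 132.14°, invalid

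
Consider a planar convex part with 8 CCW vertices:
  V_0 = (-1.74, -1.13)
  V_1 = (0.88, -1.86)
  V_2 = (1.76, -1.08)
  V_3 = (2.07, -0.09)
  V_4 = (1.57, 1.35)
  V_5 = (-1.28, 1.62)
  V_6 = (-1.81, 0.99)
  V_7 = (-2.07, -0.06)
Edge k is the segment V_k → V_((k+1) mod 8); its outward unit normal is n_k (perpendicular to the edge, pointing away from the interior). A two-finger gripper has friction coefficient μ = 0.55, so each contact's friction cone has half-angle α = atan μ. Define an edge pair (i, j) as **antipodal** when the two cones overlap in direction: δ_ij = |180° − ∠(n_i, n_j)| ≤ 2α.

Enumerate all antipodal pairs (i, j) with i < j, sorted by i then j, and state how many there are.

α = atan 0.55 = 28.81°;  2α = 57.62°
n_0 = (-0.2684, -0.9633)
n_1 = (+0.6633, -0.7483)
n_2 = (+0.9543, -0.2988)
n_3 = (+0.9447, +0.3280)
n_4 = (+0.0943, +0.9955)
n_5 = (-0.7652, +0.6438)
n_6 = (-0.9707, +0.2404)
n_7 = (-0.9556, -0.2947)
  (0,1): δ = 122.88°  ·
  (0,2): δ = 91.82°  ·
  (0,3): δ = 55.28°  ✓
  (0,4): δ = 10.16°  ✓
  (0,5): δ = 65.50°  ·
  (0,6): δ = 91.66°  ·
  (0,7): δ = 122.71°  ·
  (1,2): δ = 148.94°  ·
  (1,3): δ = 112.40°  ·
  (1,4): δ = 46.96°  ✓
  (1,5): δ = 8.37°  ✓
  (1,6): δ = 34.54°  ✓
  (1,7): δ = 65.59°  ·
  (2,3): δ = 143.46°  ·
  (2,4): δ = 78.02°  ·
  (2,5): δ = 22.69°  ✓
  (2,6): δ = 3.48°  ✓
  (2,7): δ = 34.53°  ✓
  (3,4): δ = 114.56°  ·
  (3,5): δ = 59.22°  ·
  (3,6): δ = 33.06°  ✓
  (3,7): δ = 2.01°  ✓
  (4,5): δ = 124.66°  ·
  (4,6): δ = 98.50°  ·
  (4,7): δ = 67.45°  ·
  (5,6): δ = 153.83°  ·
  (5,7): δ = 122.79°  ·
  (6,7): δ = 148.95°  ·
antipodal pairs: 10

count = 10; pairs: (0,3), (0,4), (1,4), (1,5), (1,6), (2,5), (2,6), (2,7), (3,6), (3,7)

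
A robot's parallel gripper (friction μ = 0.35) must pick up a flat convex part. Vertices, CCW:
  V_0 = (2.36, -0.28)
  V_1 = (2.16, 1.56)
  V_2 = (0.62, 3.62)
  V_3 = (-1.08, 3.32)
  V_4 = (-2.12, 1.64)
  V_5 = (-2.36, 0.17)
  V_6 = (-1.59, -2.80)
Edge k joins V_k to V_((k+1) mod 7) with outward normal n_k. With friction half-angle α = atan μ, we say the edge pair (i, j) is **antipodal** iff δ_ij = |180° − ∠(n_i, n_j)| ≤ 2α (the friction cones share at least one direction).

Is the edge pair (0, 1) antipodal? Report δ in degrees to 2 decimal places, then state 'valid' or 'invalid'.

δ = 149.42°, invalid

α = atan 0.35 = 19.29°;  2α = 38.58°
edge 0: e_0 = (-0.20, +1.84);  n_0 = (+0.9941, +0.1081)
edge 1: e_1 = (-1.54, +2.06);  n_1 = (+0.8009, +0.5988)
∠(n_0, n_1) = 30.58°
δ = |180° − 30.58°| = 149.42°
149.42° > 2α = 38.58°  →  invalid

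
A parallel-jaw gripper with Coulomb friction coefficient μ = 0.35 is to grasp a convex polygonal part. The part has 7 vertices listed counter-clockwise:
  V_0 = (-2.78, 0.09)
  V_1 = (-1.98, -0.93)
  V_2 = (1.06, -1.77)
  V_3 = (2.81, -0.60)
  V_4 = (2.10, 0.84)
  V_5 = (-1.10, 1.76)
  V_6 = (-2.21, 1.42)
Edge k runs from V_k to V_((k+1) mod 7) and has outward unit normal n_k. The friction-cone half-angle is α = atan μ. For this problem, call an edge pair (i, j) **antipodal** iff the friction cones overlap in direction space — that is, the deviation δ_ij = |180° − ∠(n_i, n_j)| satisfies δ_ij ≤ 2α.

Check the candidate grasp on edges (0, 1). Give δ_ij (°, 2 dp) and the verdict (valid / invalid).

δ = 143.55°, invalid

α = atan 0.35 = 19.29°;  2α = 38.58°
edge 0: e_0 = (+0.80, -1.02);  n_0 = (-0.7869, -0.6171)
edge 1: e_1 = (+3.04, -0.84);  n_1 = (-0.2663, -0.9639)
∠(n_0, n_1) = 36.45°
δ = |180° − 36.45°| = 143.55°
143.55° > 2α = 38.58°  →  invalid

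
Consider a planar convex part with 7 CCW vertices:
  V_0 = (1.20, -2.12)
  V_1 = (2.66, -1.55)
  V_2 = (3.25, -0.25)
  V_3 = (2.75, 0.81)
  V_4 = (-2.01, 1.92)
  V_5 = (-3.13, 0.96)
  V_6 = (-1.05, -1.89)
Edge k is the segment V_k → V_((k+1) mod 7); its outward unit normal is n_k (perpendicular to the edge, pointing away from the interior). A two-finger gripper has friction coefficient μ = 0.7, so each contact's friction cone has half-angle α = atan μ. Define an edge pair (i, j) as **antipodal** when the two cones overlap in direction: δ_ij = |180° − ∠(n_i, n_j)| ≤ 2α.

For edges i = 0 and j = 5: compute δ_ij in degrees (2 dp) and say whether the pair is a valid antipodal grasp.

α = atan 0.7 = 34.99°;  2α = 69.98°
edge 0: e_0 = (+1.46, +0.57);  n_0 = (+0.3637, -0.9315)
edge 5: e_5 = (+2.08, -2.85);  n_5 = (-0.8078, -0.5895)
∠(n_0, n_5) = 75.20°
δ = |180° − 75.20°| = 104.80°
104.80° > 2α = 69.98°  →  invalid

δ = 104.80°, invalid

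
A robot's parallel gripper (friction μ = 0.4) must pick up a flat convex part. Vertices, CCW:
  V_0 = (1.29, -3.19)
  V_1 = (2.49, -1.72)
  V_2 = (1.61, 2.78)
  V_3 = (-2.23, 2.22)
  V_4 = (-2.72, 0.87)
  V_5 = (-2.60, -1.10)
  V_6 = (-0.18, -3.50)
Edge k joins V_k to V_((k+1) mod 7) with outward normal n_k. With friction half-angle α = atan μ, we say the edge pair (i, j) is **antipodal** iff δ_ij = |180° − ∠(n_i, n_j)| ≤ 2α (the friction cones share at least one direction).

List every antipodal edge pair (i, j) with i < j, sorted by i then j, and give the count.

α = atan 0.4 = 21.80°;  2α = 43.60°
n_0 = (+0.7747, -0.6324)
n_1 = (+0.9814, +0.1919)
n_2 = (-0.1443, +0.9895)
n_3 = (-0.9400, +0.3412)
n_4 = (-0.9981, -0.0608)
n_5 = (-0.7042, -0.7100)
n_6 = (+0.2063, -0.9785)
  (0,1): δ = 129.71°  ·
  (0,2): δ = 42.48°  ✓
  (0,3): δ = 19.28°  ✓
  (0,4): δ = 42.71°  ✓
  (0,5): δ = 84.46°  ·
  (0,6): δ = 141.13°  ·
  (1,2): δ = 92.77°  ·
  (1,3): δ = 31.01°  ✓
  (1,4): δ = 7.58°  ✓
  (1,5): δ = 34.17°  ✓
  (1,6): δ = 90.84°  ·
  (2,3): δ = 118.25°  ·
  (2,4): δ = 94.81°  ·
  (2,5): δ = 53.06°  ·
  (2,6): δ = 3.61°  ✓
  (3,4): δ = 156.57°  ·
  (3,5): δ = 114.81°  ·
  (3,6): δ = 58.14°  ·
  (4,5): δ = 138.25°  ·
  (4,6): δ = 81.58°  ·
  (5,6): δ = 123.33°  ·
antipodal pairs: 7

count = 7; pairs: (0,2), (0,3), (0,4), (1,3), (1,4), (1,5), (2,6)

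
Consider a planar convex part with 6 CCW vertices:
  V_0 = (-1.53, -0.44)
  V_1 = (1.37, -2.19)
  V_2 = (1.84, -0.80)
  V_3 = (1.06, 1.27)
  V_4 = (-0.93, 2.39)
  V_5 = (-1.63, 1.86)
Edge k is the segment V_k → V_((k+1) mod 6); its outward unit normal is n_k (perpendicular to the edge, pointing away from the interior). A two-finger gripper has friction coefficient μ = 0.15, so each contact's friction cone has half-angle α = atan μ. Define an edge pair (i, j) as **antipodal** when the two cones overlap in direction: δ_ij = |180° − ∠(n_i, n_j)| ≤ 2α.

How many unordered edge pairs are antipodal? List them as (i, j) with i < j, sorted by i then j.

α = atan 0.15 = 8.53°;  2α = 17.06°
n_0 = (-0.5167, -0.8562)
n_1 = (+0.9473, -0.3203)
n_2 = (+0.9358, +0.3526)
n_3 = (+0.4905, +0.8715)
n_4 = (-0.6036, +0.7973)
n_5 = (-0.9991, -0.0434)
  (0,1): δ = 77.57°  ·
  (0,2): δ = 38.24°  ·
  (0,3): δ = 1.74°  ✓
  (0,4): δ = 68.24°  ·
  (0,5): δ = 123.60°  ·
  (1,2): δ = 140.67°  ·
  (1,3): δ = 100.69°  ·
  (1,4): δ = 34.19°  ·
  (1,5): δ = 21.17°  ·
  (2,3): δ = 140.02°  ·
  (2,4): δ = 73.52°  ·
  (2,5): δ = 18.16°  ·
  (3,4): δ = 113.50°  ·
  (3,5): δ = 58.14°  ·
  (4,5): δ = 124.64°  ·
antipodal pairs: 1

count = 1; pairs: (0,3)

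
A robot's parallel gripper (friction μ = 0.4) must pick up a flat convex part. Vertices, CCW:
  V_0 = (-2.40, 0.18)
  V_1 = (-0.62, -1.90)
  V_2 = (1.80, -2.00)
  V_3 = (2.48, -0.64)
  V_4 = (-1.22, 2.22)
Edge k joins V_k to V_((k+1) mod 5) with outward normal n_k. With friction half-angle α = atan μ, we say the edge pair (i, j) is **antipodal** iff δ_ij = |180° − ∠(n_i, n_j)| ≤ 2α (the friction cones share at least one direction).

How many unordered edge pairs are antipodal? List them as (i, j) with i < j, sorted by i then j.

α = atan 0.4 = 21.80°;  2α = 43.60°
n_0 = (-0.7598, -0.6502)
n_1 = (-0.0413, -0.9991)
n_2 = (+0.8944, -0.4472)
n_3 = (+0.6116, +0.7912)
n_4 = (-0.8656, +0.5007)
  (0,1): δ = 132.92°  ·
  (0,2): δ = 67.12°  ·
  (0,3): δ = 11.74°  ✓
  (0,4): δ = 109.40°  ·
  (1,2): δ = 114.20°  ·
  (1,3): δ = 35.34°  ✓
  (1,4): δ = 62.32°  ·
  (2,3): δ = 101.14°  ·
  (2,4): δ = 3.48°  ✓
  (3,4): δ = 82.34°  ·
antipodal pairs: 3

count = 3; pairs: (0,3), (1,3), (2,4)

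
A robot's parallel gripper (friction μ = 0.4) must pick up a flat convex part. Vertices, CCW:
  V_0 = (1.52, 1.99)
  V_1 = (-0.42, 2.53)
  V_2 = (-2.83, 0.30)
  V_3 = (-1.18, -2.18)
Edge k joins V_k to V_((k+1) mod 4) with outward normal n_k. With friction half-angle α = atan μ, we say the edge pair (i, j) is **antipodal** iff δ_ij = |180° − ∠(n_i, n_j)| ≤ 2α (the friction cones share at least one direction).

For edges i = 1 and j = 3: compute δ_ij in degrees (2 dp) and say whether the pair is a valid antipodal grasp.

δ = 14.30°, valid

α = atan 0.4 = 21.80°;  2α = 43.60°
edge 1: e_1 = (-2.41, -2.23);  n_1 = (-0.6792, +0.7340)
edge 3: e_3 = (+2.70, +4.17);  n_3 = (+0.8394, -0.5435)
∠(n_1, n_3) = 165.70°
δ = |180° − 165.70°| = 14.30°
14.30° ≤ 2α = 43.60°  →  valid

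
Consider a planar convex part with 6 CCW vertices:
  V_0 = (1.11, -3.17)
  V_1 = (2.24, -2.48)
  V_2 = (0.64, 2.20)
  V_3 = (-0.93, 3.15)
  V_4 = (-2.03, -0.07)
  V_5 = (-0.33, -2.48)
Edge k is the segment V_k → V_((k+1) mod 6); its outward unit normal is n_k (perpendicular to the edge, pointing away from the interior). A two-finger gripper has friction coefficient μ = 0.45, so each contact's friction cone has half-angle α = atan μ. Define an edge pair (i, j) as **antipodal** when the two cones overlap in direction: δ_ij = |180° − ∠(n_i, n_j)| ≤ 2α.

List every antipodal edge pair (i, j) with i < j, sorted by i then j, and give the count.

count = 6; pairs: (0,3), (1,3), (1,4), (1,5), (2,4), (2,5)

α = atan 0.45 = 24.23°;  2α = 48.46°
n_0 = (+0.5211, -0.8535)
n_1 = (+0.9462, +0.3235)
n_2 = (+0.5177, +0.8556)
n_3 = (-0.9463, +0.3233)
n_4 = (-0.8172, -0.5764)
n_5 = (-0.4321, -0.9018)
  (0,1): δ = 102.53°  ·
  (0,2): δ = 62.59°  ·
  (0,3): δ = 39.73°  ✓
  (0,4): δ = 93.79°  ·
  (0,5): δ = 122.99°  ·
  (1,2): δ = 140.05°  ·
  (1,3): δ = 37.74°  ✓
  (1,4): δ = 16.32°  ✓
  (1,5): δ = 45.52°  ✓
  (2,3): δ = 77.68°  ·
  (2,4): δ = 23.62°  ✓
  (2,5): δ = 5.58°  ✓
  (3,4): δ = 125.94°  ·
  (3,5): δ = 96.74°  ·
  (4,5): δ = 150.80°  ·
antipodal pairs: 6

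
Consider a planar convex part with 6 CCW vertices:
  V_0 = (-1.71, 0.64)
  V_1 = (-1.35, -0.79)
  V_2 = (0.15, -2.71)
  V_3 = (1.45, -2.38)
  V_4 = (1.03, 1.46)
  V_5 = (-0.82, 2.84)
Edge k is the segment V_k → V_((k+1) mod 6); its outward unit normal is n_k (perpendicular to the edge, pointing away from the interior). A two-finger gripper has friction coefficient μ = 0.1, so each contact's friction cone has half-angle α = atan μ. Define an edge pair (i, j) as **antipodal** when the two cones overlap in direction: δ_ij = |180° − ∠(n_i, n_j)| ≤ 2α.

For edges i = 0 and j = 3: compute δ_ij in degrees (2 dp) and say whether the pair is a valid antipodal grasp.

α = atan 0.1 = 5.71°;  2α = 11.42°
edge 0: e_0 = (+0.36, -1.43);  n_0 = (-0.9697, -0.2441)
edge 3: e_3 = (-0.42, +3.84);  n_3 = (+0.9941, +0.1087)
∠(n_0, n_3) = 172.11°
δ = |180° − 172.11°| = 7.89°
7.89° ≤ 2α = 11.42°  →  valid

δ = 7.89°, valid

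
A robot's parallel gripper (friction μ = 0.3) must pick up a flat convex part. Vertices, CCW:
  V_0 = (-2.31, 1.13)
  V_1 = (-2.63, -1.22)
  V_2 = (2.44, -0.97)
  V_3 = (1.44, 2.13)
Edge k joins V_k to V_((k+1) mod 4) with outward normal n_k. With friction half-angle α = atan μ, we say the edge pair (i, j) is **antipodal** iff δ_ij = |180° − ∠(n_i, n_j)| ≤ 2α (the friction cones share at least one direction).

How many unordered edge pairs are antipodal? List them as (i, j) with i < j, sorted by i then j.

α = atan 0.3 = 16.70°;  2α = 33.40°
n_0 = (-0.9909, +0.1349)
n_1 = (+0.0492, -0.9988)
n_2 = (+0.9517, +0.3070)
n_3 = (-0.2577, +0.9662)
  (0,1): δ = 79.42°  ·
  (0,2): δ = 25.63°  ✓
  (0,3): δ = 112.69°  ·
  (1,2): δ = 74.94°  ·
  (1,3): δ = 12.11°  ✓
  (2,3): δ = 92.95°  ·
antipodal pairs: 2

count = 2; pairs: (0,2), (1,3)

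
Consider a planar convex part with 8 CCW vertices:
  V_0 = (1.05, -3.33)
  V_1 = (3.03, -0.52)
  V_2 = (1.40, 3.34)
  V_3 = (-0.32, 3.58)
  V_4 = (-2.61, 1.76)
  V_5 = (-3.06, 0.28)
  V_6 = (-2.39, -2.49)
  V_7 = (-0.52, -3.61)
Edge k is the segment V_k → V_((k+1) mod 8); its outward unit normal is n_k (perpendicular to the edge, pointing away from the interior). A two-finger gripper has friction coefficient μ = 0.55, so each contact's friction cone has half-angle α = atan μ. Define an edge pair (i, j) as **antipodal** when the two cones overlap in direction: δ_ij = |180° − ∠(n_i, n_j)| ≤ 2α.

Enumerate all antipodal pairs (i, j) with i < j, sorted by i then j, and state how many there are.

count = 9; pairs: (0,3), (0,4), (0,5), (1,4), (1,5), (1,6), (2,6), (2,7), (3,7)

α = atan 0.55 = 28.81°;  2α = 57.62°
n_0 = (+0.8175, -0.5760)
n_1 = (+0.9212, +0.3890)
n_2 = (+0.1382, +0.9904)
n_3 = (-0.6222, +0.7829)
n_4 = (-0.9568, +0.2909)
n_5 = (-0.9720, -0.2351)
n_6 = (-0.5138, -0.8579)
n_7 = (+0.1756, -0.9845)
  (0,1): δ = 121.94°  ·
  (0,2): δ = 62.77°  ·
  (0,3): δ = 16.35°  ✓
  (0,4): δ = 18.26°  ✓
  (0,5): δ = 48.77°  ✓
  (0,6): δ = 94.25°  ·
  (0,7): δ = 135.28°  ·
  (1,2): δ = 120.84°  ·
  (1,3): δ = 74.42°  ·
  (1,4): δ = 39.81°  ✓
  (1,5): δ = 9.30°  ✓
  (1,6): δ = 36.19°  ✓
  (1,7): δ = 77.22°  ·
  (2,3): δ = 133.58°  ·
  (2,4): δ = 98.97°  ·
  (2,5): δ = 68.46°  ·
  (2,6): δ = 22.98°  ✓
  (2,7): δ = 18.06°  ✓
  (3,4): δ = 145.39°  ·
  (3,5): δ = 114.88°  ·
  (3,6): δ = 69.39°  ·
  (3,7): δ = 28.36°  ✓
  (4,5): δ = 149.49°  ·
  (4,6): δ = 104.01°  ·
  (4,7): δ = 62.98°  ·
  (5,6): δ = 134.52°  ·
  (5,7): δ = 93.49°  ·
  (6,7): δ = 138.97°  ·
antipodal pairs: 9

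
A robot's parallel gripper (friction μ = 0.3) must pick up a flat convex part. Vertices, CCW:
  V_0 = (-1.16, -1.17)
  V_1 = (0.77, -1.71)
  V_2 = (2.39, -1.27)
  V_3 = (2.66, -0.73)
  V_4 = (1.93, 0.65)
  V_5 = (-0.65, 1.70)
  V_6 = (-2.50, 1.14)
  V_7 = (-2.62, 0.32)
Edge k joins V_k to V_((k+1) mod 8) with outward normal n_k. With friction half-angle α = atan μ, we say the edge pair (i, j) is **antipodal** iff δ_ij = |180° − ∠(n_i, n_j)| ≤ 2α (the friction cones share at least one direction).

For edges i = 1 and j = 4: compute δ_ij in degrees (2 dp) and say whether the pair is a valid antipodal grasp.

δ = 37.34°, invalid

α = atan 0.3 = 16.70°;  2α = 33.40°
edge 1: e_1 = (+1.62, +0.44);  n_1 = (+0.2621, -0.9650)
edge 4: e_4 = (-2.58, +1.05);  n_4 = (+0.3770, +0.9262)
∠(n_1, n_4) = 142.66°
δ = |180° − 142.66°| = 37.34°
37.34° > 2α = 33.40°  →  invalid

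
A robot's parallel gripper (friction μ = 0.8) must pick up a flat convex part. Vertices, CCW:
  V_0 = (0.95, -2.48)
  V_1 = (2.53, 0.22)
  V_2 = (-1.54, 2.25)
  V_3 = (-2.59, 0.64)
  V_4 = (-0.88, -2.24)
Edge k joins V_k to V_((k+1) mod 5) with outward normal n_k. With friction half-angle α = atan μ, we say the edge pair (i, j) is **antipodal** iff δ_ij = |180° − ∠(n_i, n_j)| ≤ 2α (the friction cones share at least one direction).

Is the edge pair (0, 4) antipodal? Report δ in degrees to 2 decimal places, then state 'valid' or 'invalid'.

δ = 112.86°, invalid

α = atan 0.8 = 38.66°;  2α = 77.32°
edge 0: e_0 = (+1.58, +2.70);  n_0 = (+0.8631, -0.5051)
edge 4: e_4 = (+1.83, -0.24);  n_4 = (-0.1300, -0.9915)
∠(n_0, n_4) = 67.14°
δ = |180° − 67.14°| = 112.86°
112.86° > 2α = 77.32°  →  invalid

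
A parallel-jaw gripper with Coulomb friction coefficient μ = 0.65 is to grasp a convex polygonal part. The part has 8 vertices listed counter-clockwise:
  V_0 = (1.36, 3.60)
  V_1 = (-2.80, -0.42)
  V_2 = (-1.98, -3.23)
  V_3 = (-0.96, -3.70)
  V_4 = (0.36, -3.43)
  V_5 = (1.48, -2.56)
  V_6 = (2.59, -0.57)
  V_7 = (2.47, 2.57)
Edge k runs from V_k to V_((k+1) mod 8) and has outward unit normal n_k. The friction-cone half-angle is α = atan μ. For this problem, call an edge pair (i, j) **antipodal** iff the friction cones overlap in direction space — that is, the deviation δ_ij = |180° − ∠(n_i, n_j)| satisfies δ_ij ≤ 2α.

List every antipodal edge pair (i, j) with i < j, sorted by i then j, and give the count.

count = 10; pairs: (0,3), (0,4), (0,5), (0,6), (1,5), (1,6), (1,7), (2,6), (2,7), (3,7)

α = atan 0.65 = 33.02°;  2α = 66.05°
n_0 = (-0.6949, +0.7191)
n_1 = (-0.9600, -0.2801)
n_2 = (-0.4185, -0.9082)
n_3 = (+0.2004, -0.9797)
n_4 = (+0.6135, -0.7897)
n_5 = (+0.8733, -0.4871)
n_6 = (+0.9993, +0.0382)
n_7 = (+0.6802, +0.7330)
  (0,1): δ = 117.75°  ·
  (0,2): δ = 68.76°  ·
  (0,3): δ = 32.46°  ✓
  (0,4): δ = 6.18°  ✓
  (0,5): δ = 16.83°  ✓
  (0,6): δ = 48.17°  ✓
  (0,7): δ = 93.12°  ·
  (1,2): δ = 131.01°  ·
  (1,3): δ = 94.71°  ·
  (1,4): δ = 68.43°  ·
  (1,5): δ = 45.42°  ✓
  (1,6): δ = 14.08°  ✓
  (1,7): δ = 30.87°  ✓
  (2,3): δ = 143.70°  ·
  (2,4): δ = 117.42°  ·
  (2,5): δ = 94.41°  ·
  (2,6): δ = 63.07°  ✓
  (2,7): δ = 18.12°  ✓
  (3,4): δ = 153.72°  ·
  (3,5): δ = 130.71°  ·
  (3,6): δ = 99.37°  ·
  (3,7): δ = 54.42°  ✓
  (4,5): δ = 156.99°  ·
  (4,6): δ = 125.65°  ·
  (4,7): δ = 80.70°  ·
  (5,6): δ = 148.66°  ·
  (5,7): δ = 103.71°  ·
  (6,7): δ = 135.05°  ·
antipodal pairs: 10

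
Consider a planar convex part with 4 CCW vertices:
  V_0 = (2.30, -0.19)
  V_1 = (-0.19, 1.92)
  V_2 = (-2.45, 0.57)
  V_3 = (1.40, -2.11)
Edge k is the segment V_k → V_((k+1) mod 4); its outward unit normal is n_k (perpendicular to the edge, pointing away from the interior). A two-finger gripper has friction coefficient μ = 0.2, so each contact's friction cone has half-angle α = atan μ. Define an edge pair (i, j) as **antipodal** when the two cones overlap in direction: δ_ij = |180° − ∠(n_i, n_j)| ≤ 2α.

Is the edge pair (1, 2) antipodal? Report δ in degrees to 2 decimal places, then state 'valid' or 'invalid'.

α = atan 0.2 = 11.31°;  2α = 22.62°
edge 1: e_1 = (-2.26, -1.35);  n_1 = (-0.5128, +0.8585)
edge 2: e_2 = (+3.85, -2.68);  n_2 = (-0.5713, -0.8207)
∠(n_1, n_2) = 114.31°
δ = |180° − 114.31°| = 65.69°
65.69° > 2α = 22.62°  →  invalid

δ = 65.69°, invalid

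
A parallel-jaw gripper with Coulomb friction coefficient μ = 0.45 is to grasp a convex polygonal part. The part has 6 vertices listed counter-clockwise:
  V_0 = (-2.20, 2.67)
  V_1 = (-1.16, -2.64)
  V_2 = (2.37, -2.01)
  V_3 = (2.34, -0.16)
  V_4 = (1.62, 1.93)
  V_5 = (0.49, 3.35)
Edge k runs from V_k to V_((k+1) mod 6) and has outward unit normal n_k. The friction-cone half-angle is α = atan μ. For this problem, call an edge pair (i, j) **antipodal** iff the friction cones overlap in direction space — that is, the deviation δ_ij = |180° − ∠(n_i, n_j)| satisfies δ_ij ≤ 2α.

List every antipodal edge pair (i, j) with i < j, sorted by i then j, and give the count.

α = atan 0.45 = 24.23°;  2α = 48.46°
n_0 = (-0.9814, -0.1922)
n_1 = (+0.1757, -0.9844)
n_2 = (+0.9999, +0.0162)
n_3 = (+0.9455, +0.3257)
n_4 = (+0.7825, +0.6227)
n_5 = (-0.2451, +0.9695)
  (0,1): δ = 90.96°  ·
  (0,2): δ = 10.15°  ✓
  (0,3): δ = 7.93°  ✓
  (0,4): δ = 27.43°  ✓
  (0,5): δ = 93.10°  ·
  (1,2): δ = 99.19°  ·
  (1,3): δ = 81.11°  ·
  (1,4): δ = 61.61°  ·
  (1,5): δ = 4.07°  ✓
  (2,3): δ = 161.92°  ·
  (2,4): δ = 142.42°  ·
  (2,5): δ = 76.74°  ·
  (3,4): δ = 160.50°  ·
  (3,5): δ = 94.82°  ·
  (4,5): δ = 114.33°  ·
antipodal pairs: 4

count = 4; pairs: (0,2), (0,3), (0,4), (1,5)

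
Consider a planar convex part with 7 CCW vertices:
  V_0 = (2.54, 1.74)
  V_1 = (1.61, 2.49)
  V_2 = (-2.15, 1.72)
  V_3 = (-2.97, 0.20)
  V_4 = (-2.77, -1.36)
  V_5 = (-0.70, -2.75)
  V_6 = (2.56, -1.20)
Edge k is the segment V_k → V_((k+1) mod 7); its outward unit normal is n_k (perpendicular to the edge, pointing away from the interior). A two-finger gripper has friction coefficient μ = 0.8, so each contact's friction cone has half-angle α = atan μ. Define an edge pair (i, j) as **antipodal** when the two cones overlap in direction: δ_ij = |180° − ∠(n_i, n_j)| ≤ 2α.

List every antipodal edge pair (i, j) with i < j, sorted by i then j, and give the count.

count = 10; pairs: (0,3), (0,4), (0,5), (1,4), (1,5), (2,5), (2,6), (3,5), (3,6), (4,6)

α = atan 0.8 = 38.66°;  2α = 77.32°
n_0 = (+0.6278, +0.7784)
n_1 = (-0.2006, +0.9797)
n_2 = (-0.8801, +0.4748)
n_3 = (-0.9919, -0.1272)
n_4 = (-0.5575, -0.8302)
n_5 = (+0.4294, -0.9031)
n_6 = (+1.0000, +0.0068)
  (0,1): δ = 129.54°  ·
  (0,2): δ = 79.46°  ·
  (0,3): δ = 43.81°  ✓
  (0,4): δ = 5.00°  ✓
  (0,5): δ = 64.31°  ✓
  (0,6): δ = 129.27°  ·
  (1,2): δ = 129.92°  ·
  (1,3): δ = 94.27°  ·
  (1,4): δ = 45.45°  ✓
  (1,5): δ = 13.86°  ✓
  (1,6): δ = 78.82°  ·
  (2,3): δ = 144.35°  ·
  (2,4): δ = 95.54°  ·
  (2,5): δ = 36.23°  ✓
  (2,6): δ = 28.74°  ✓
  (3,4): δ = 131.19°  ·
  (3,5): δ = 71.88°  ✓
  (3,6): δ = 6.92°  ✓
  (4,5): δ = 120.69°  ·
  (4,6): δ = 55.73°  ✓
  (5,6): δ = 115.04°  ·
antipodal pairs: 10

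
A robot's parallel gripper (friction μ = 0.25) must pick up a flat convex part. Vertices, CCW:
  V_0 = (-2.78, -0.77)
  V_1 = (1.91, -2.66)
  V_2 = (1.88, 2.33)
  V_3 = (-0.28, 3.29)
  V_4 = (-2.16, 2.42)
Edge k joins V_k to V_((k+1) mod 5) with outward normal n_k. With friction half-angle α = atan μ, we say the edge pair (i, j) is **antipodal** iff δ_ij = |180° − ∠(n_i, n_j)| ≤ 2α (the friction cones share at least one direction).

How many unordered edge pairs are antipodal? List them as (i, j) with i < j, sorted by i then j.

α = atan 0.25 = 14.04°;  2α = 28.07°
n_0 = (-0.3738, -0.9275)
n_1 = (+1.0000, +0.0060)
n_2 = (+0.4061, +0.9138)
n_3 = (-0.4200, +0.9075)
n_4 = (-0.9816, +0.1908)
  (0,1): δ = 67.71°  ·
  (0,2): δ = 2.01°  ✓
  (0,3): δ = 46.78°  ·
  (0,4): δ = 100.95°  ·
  (1,2): δ = 114.31°  ·
  (1,3): δ = 65.51°  ·
  (1,4): δ = 11.34°  ✓
  (2,3): δ = 131.20°  ·
  (2,4): δ = 77.04°  ·
  (3,4): δ = 125.83°  ·
antipodal pairs: 2

count = 2; pairs: (0,2), (1,4)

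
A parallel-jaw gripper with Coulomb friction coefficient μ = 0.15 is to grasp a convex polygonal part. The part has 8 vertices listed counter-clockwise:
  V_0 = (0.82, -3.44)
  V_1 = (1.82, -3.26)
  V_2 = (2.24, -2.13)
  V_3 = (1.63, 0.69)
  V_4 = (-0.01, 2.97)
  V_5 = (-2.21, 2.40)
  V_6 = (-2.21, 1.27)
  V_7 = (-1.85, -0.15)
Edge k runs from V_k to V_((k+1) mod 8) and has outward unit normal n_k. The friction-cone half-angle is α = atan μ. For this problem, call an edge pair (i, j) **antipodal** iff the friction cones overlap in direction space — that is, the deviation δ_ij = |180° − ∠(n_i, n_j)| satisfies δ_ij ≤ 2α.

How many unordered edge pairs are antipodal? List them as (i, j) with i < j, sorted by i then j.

count = 4; pairs: (0,4), (2,5), (2,6), (3,7)

α = atan 0.15 = 8.53°;  2α = 17.06°
n_0 = (+0.1772, -0.9842)
n_1 = (+0.9373, -0.3484)
n_2 = (+0.9774, +0.2114)
n_3 = (+0.8118, +0.5839)
n_4 = (-0.2508, +0.9680)
n_5 = (-1.0000, -0.0000)
n_6 = (-0.9693, -0.2457)
n_7 = (-0.7765, -0.6301)
  (0,1): δ = 120.59°  ·
  (0,2): δ = 88.00°  ·
  (0,3): δ = 64.48°  ·
  (0,4): δ = 4.32°  ✓
  (0,5): δ = 79.80°  ·
  (0,6): δ = 94.02°  ·
  (0,7): δ = 118.86°  ·
  (1,2): δ = 147.41°  ·
  (1,3): δ = 123.88°  ·
  (1,4): δ = 55.09°  ·
  (1,5): δ = 20.39°  ·
  (1,6): δ = 34.62°  ·
  (1,7): δ = 59.45°  ·
  (2,3): δ = 156.48°  ·
  (2,4): δ = 87.68°  ·
  (2,5): δ = 12.21°  ✓
  (2,6): δ = 2.02°  ✓
  (2,7): δ = 26.86°  ·
  (3,4): δ = 111.20°  ·
  (3,5): δ = 35.73°  ·
  (3,6): δ = 21.50°  ·
  (3,7): δ = 3.33°  ✓
  (4,5): δ = 104.53°  ·
  (4,6): δ = 90.30°  ·
  (4,7): δ = 65.46°  ·
  (5,6): δ = 165.77°  ·
  (5,7): δ = 140.94°  ·
  (6,7): δ = 155.16°  ·
antipodal pairs: 4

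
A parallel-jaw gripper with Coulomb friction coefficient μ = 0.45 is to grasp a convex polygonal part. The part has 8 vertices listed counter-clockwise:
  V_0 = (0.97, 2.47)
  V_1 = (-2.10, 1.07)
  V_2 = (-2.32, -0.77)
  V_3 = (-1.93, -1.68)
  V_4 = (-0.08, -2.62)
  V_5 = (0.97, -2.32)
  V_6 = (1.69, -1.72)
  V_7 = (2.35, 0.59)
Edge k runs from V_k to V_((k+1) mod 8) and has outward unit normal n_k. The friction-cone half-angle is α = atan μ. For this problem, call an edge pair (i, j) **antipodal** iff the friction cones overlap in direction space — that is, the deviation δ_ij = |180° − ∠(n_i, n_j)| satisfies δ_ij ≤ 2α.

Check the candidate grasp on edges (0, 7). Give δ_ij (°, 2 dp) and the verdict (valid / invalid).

α = atan 0.45 = 24.23°;  2α = 48.46°
edge 0: e_0 = (-3.07, -1.40);  n_0 = (-0.4149, +0.9099)
edge 7: e_7 = (-1.38, +1.88);  n_7 = (+0.8061, +0.5917)
∠(n_0, n_7) = 78.23°
δ = |180° − 78.23°| = 101.77°
101.77° > 2α = 48.46°  →  invalid

δ = 101.77°, invalid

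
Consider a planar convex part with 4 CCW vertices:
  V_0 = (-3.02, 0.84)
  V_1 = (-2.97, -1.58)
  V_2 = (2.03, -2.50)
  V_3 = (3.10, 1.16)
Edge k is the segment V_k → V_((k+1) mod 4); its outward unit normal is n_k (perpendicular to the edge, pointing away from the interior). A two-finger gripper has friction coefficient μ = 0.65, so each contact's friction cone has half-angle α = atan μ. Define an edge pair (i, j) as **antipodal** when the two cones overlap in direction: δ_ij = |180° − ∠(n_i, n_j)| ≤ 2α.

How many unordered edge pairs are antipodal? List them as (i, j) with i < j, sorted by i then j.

count = 2; pairs: (0,2), (1,3)

α = atan 0.65 = 33.02°;  2α = 66.05°
n_0 = (-0.9998, -0.0207)
n_1 = (-0.1810, -0.9835)
n_2 = (+0.9598, -0.2806)
n_3 = (-0.0522, +0.9986)
  (0,1): δ = 101.61°  ·
  (0,2): δ = 17.48°  ✓
  (0,3): δ = 91.81°  ·
  (1,2): δ = 95.87°  ·
  (1,3): δ = 13.42°  ✓
  (2,3): δ = 70.71°  ·
antipodal pairs: 2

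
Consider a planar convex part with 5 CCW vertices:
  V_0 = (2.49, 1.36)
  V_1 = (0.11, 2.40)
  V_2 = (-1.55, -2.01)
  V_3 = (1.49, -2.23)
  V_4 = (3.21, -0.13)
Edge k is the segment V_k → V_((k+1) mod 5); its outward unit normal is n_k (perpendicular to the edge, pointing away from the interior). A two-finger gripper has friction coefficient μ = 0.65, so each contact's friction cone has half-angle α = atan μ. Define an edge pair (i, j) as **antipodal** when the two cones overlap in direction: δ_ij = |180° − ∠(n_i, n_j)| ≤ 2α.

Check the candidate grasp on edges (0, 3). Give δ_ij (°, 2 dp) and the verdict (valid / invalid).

α = atan 0.65 = 33.02°;  2α = 66.05°
edge 0: e_0 = (-2.38, +1.04);  n_0 = (+0.4004, +0.9163)
edge 3: e_3 = (+1.72, +2.10);  n_3 = (+0.7736, -0.6336)
∠(n_0, n_3) = 105.71°
δ = |180° − 105.71°| = 74.29°
74.29° > 2α = 66.05°  →  invalid

δ = 74.29°, invalid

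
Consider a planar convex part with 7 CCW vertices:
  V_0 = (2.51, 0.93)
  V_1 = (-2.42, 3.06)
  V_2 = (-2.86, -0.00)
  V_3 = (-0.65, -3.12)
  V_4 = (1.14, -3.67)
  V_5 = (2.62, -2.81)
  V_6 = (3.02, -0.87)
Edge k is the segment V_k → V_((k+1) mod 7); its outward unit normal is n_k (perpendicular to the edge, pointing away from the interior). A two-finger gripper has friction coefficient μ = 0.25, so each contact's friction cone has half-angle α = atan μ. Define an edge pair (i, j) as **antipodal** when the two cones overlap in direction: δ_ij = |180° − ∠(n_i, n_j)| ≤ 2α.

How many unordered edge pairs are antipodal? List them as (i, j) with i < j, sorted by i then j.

count = 4; pairs: (0,3), (1,5), (1,6), (2,6)

α = atan 0.25 = 14.04°;  2α = 28.07°
n_0 = (+0.3966, +0.9180)
n_1 = (-0.9898, +0.1423)
n_2 = (-0.8160, -0.5780)
n_3 = (-0.2937, -0.9559)
n_4 = (+0.5024, -0.8646)
n_5 = (+0.9794, -0.2019)
n_6 = (+0.9621, +0.2726)
  (0,1): δ = 74.82°  ·
  (0,2): δ = 31.32°  ·
  (0,3): δ = 6.29°  ✓
  (0,4): δ = 53.53°  ·
  (0,5): δ = 101.72°  ·
  (0,6): δ = 129.19°  ·
  (1,2): δ = 136.51°  ·
  (1,3): δ = 98.90°  ·
  (1,4): δ = 51.66°  ·
  (1,5): δ = 3.47°  ✓
  (1,6): δ = 24.00°  ✓
  (2,3): δ = 142.39°  ·
  (2,4): δ = 95.15°  ·
  (2,5): δ = 46.96°  ·
  (2,6): δ = 19.49°  ✓
  (3,4): δ = 132.76°  ·
  (3,5): δ = 84.57°  ·
  (3,6): δ = 57.10°  ·
  (4,5): δ = 131.81°  ·
  (4,6): δ = 104.34°  ·
  (5,6): δ = 152.53°  ·
antipodal pairs: 4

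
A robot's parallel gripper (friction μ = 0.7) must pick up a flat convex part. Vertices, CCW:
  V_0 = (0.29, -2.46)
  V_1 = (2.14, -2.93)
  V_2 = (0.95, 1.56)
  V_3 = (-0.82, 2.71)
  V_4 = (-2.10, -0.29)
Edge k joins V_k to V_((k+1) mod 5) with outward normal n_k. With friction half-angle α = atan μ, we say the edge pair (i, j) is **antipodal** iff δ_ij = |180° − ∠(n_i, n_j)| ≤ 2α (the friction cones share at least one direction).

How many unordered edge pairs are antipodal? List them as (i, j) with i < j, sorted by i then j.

count = 5; pairs: (0,1), (0,2), (1,3), (1,4), (2,4)

α = atan 0.7 = 34.99°;  2α = 69.98°
n_0 = (-0.2462, -0.9692)
n_1 = (+0.9666, +0.2562)
n_2 = (+0.5448, +0.8386)
n_3 = (-0.9198, +0.3924)
n_4 = (-0.6722, -0.7404)
  (0,1): δ = 60.90°  ✓
  (0,2): δ = 18.76°  ✓
  (0,3): δ = 81.15°  ·
  (0,4): δ = 152.02°  ·
  (1,2): δ = 137.86°  ·
  (1,3): δ = 37.95°  ✓
  (1,4): δ = 32.92°  ✓
  (2,3): δ = 80.09°  ·
  (2,4): δ = 9.23°  ✓
  (3,4): δ = 109.13°  ·
antipodal pairs: 5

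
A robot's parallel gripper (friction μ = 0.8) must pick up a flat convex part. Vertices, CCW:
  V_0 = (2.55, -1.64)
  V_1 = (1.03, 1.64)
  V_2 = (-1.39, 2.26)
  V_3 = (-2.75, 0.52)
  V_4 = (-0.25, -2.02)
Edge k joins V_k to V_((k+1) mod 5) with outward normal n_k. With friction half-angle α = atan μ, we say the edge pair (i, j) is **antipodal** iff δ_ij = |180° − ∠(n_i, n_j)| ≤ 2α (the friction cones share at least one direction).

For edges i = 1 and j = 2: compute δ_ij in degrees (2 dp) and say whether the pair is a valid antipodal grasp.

α = atan 0.8 = 38.66°;  2α = 77.32°
edge 1: e_1 = (-2.42, +0.62);  n_1 = (+0.2482, +0.9687)
edge 2: e_2 = (-1.36, -1.74);  n_2 = (-0.7879, +0.6158)
∠(n_1, n_2) = 66.36°
δ = |180° − 66.36°| = 113.64°
113.64° > 2α = 77.32°  →  invalid

δ = 113.64°, invalid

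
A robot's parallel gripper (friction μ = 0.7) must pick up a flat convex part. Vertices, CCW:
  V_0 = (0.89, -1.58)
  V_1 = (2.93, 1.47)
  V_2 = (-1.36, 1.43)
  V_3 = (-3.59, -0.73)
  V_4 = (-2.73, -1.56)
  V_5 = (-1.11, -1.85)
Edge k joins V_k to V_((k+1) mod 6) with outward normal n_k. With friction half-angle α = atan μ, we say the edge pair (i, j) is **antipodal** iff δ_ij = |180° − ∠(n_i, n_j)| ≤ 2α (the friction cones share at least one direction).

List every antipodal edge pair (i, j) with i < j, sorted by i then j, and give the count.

count = 7; pairs: (0,1), (0,2), (1,3), (1,4), (1,5), (2,4), (2,5)

α = atan 0.7 = 34.99°;  2α = 69.98°
n_0 = (+0.8312, -0.5560)
n_1 = (-0.0093, +1.0000)
n_2 = (-0.6957, +0.7183)
n_3 = (-0.6944, -0.7195)
n_4 = (-0.1762, -0.9844)
n_5 = (+0.1338, -0.9910)
  (0,1): δ = 55.69°  ✓
  (0,2): δ = 12.14°  ✓
  (0,3): δ = 79.79°  ·
  (0,4): δ = 113.63°  ·
  (0,5): δ = 131.47°  ·
  (1,2): δ = 136.45°  ·
  (1,3): δ = 44.52°  ✓
  (1,4): δ = 10.68°  ✓
  (1,5): δ = 7.15°  ✓
  (2,3): δ = 88.07°  ·
  (2,4): δ = 54.24°  ✓
  (2,5): δ = 36.40°  ✓
  (3,4): δ = 146.17°  ·
  (3,5): δ = 128.33°  ·
  (4,5): δ = 162.16°  ·
antipodal pairs: 7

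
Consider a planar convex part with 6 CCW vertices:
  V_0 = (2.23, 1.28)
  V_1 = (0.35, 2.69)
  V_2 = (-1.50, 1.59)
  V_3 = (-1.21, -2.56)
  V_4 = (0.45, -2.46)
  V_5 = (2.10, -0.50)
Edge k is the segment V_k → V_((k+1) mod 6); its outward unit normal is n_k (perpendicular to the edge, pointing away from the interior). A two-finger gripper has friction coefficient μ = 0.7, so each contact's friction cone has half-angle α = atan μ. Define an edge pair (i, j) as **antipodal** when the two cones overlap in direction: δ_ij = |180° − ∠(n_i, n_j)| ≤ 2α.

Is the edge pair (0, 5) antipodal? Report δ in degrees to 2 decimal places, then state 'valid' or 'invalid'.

δ = 122.69°, invalid

α = atan 0.7 = 34.99°;  2α = 69.98°
edge 0: e_0 = (-1.88, +1.41);  n_0 = (+0.6000, +0.8000)
edge 5: e_5 = (+0.13, +1.78);  n_5 = (+0.9973, -0.0728)
∠(n_0, n_5) = 57.31°
δ = |180° − 57.31°| = 122.69°
122.69° > 2α = 69.98°  →  invalid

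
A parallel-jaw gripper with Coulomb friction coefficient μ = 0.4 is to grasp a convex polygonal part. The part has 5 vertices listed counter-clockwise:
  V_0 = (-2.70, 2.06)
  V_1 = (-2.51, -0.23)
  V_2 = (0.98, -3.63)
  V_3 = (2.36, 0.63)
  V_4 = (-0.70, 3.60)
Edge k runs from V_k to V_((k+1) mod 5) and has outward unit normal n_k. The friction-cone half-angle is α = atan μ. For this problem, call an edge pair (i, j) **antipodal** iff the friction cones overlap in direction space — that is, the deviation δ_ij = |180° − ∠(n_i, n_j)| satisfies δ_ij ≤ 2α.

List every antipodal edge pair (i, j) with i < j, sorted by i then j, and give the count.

count = 4; pairs: (0,2), (0,3), (1,3), (2,4)

α = atan 0.4 = 21.80°;  2α = 43.60°
n_0 = (-0.9966, -0.0827)
n_1 = (-0.6978, -0.7163)
n_2 = (+0.9513, -0.3082)
n_3 = (+0.6965, +0.7176)
n_4 = (-0.6101, +0.7923)
  (0,1): δ = 138.99°  ·
  (0,2): δ = 22.69°  ✓
  (0,3): δ = 41.11°  ✓
  (0,4): δ = 122.85°  ·
  (1,2): δ = 63.70°  ·
  (1,3): δ = 0.11°  ✓
  (1,4): δ = 81.85°  ·
  (2,3): δ = 116.20°  ·
  (2,4): δ = 34.45°  ✓
  (3,4): δ = 98.26°  ·
antipodal pairs: 4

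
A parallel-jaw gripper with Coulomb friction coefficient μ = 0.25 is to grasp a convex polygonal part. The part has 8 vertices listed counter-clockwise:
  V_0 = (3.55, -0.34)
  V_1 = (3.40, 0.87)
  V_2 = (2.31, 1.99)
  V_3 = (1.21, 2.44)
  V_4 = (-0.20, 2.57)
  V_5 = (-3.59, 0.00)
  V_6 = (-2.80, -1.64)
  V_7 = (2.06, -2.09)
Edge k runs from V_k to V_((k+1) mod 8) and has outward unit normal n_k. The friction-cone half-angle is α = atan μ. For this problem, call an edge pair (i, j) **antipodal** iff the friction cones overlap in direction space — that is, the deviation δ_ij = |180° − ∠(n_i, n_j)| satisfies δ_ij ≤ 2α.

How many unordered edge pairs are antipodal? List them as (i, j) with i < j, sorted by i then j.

α = atan 0.25 = 14.04°;  2α = 28.07°
n_0 = (+0.9924, +0.1230)
n_1 = (+0.7166, +0.6974)
n_2 = (+0.3786, +0.9255)
n_3 = (+0.0918, +0.9958)
n_4 = (-0.6041, +0.7969)
n_5 = (-0.9009, -0.4340)
n_6 = (-0.0922, -0.9957)
n_7 = (+0.7614, -0.6483)
  (0,1): δ = 142.84°  ·
  (0,2): δ = 119.32°  ·
  (0,3): δ = 102.33°  ·
  (0,4): δ = 59.90°  ·
  (0,5): δ = 18.65°  ✓
  (0,6): δ = 77.64°  ·
  (0,7): δ = 132.52°  ·
  (1,2): δ = 156.47°  ·
  (1,3): δ = 139.49°  ·
  (1,4): δ = 97.06°  ·
  (1,5): δ = 18.50°  ✓
  (1,6): δ = 40.49°  ·
  (1,7): δ = 95.37°  ·
  (2,3): δ = 163.02°  ·
  (2,4): δ = 120.58°  ·
  (2,5): δ = 42.03°  ·
  (2,6): δ = 16.96°  ✓
  (2,7): δ = 71.84°  ·
  (3,4): δ = 137.57°  ·
  (3,5): δ = 59.01°  ·
  (3,6): δ = 0.02°  ✓
  (3,7): δ = 54.86°  ·
  (4,5): δ = 101.45°  ·
  (4,6): δ = 42.46°  ·
  (4,7): δ = 12.42°  ✓
  (5,6): δ = 121.01°  ·
  (5,7): δ = 66.13°  ·
  (6,7): δ = 125.12°  ·
antipodal pairs: 5

count = 5; pairs: (0,5), (1,5), (2,6), (3,6), (4,7)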